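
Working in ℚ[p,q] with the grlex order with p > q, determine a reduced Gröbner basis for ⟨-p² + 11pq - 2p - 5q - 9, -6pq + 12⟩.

G = {p² + 2p + 5q - 13, pq - 2, q² + ⅖p - 13/5q + ⅘}

This is the nonlinear analogue of row-reducing a linear system.

f_1 = -p² + 11pq - 2p - 5q - 9, LT = p².
f_2 = -6pq + 12, LT = pq.

S(f_1,f_2): lcm = p²q. S = -11pq² + 2pq + 5q² + 2p + 9q.
  leading term pq²: subtract (11/6q)·f_2 from -11pq² + 2pq + 5q² + 2p + 9q → 2pq + 5q² + 2p - 13q
  leading term pq: subtract (-⅓)·f_2 from 2pq + 5q² + 2p - 13q → 5q² + 2p - 13q + 4
  leading term q²: no divisor's leading term divides it; move 5q² to the remainder.
  leading term p: no divisor's leading term divides it; move 2p to the remainder.
  leading term q: no divisor's leading term divides it; move -13q to the remainder.
  leading term 1: no divisor's leading term divides it; move 4 to the remainder.
  remainder 5q² + 2p - 13q + 4 ≠ 0; add g_3 = 5q² + 2p - 13q + 4 to the basis.

S(f_1,g_3): leading monomials are coprime, so the S-polynomial reduces to 0 (Buchberger's first criterion).
S(f_2,g_3): lcm = pq². S = -⅖p² + 13/5pq - ⅘p - 2q.
  leading term p²: subtract (⅖)·f_1 from -⅖p² + 13/5pq - ⅘p - 2q → -9/5pq + 18/5
  leading term pq: subtract (3/10)·f_2 from -9/5pq + 18/5 → 0
  remainder 0.

Every S-polynomial of the final basis reduces to 0, so we have a Gröbner basis.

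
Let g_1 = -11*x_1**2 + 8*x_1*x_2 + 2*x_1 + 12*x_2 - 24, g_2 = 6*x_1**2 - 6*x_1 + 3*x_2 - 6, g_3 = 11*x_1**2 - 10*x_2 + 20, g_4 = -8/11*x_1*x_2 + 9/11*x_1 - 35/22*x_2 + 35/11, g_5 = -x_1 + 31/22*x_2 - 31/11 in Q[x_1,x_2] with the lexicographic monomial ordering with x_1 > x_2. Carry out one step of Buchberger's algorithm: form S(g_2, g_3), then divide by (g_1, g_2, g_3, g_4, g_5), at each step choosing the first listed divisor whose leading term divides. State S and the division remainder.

lcm(LM(g_2), LM(g_3)) = x_1**2.
S = (lcm/LT(g_2))·g_2 − (lcm/LT(g_3))·g_3 = -x_1 + 31/22*x_2 - 31/11.
Reduce S modulo (g_1, g_2, g_3, g_4, g_5) in that order:
  leading term x_1: subtract (1)·g_5 from -x_1 + 31/22*x_2 - 31/11 → 0
The remainder is 0, so this S-polynomial contributes no new basis element.
An S-polynomial is built so that the two leading terms cancel; whether anything survives reduction is exactly the Gröbner-basis criterion.

S(g_2, g_3) = -x_1 + 31/22*x_2 - 31/11; remainder on division = 0.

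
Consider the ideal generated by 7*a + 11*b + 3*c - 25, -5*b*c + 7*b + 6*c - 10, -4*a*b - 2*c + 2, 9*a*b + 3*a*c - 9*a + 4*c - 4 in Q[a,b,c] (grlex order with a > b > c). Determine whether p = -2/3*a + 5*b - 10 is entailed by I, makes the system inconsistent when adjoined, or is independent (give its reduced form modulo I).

-2/3*a + 5*b - 10 lies in I (it reduces to 0).

First compute the reduced Gröbner basis of I by Buchberger's algorithm.
f_1 = 7*a + 11*b + 3*c - 25, LT = a.
f_2 = -5*b*c + 7*b + 6*c - 10, LT = b*c.
f_3 = -4*a*b - 2*c + 2, LT = a*b.
f_4 = 9*a*b + 3*a*c - 9*a + 4*c - 4, LT = a*b.

S(f_1,f_3): lcm = a*b. S = 11/7*b**2 + 3/7*b*c - 25/7*b - 1/2*c + 1/2.
  leading term b**2: no divisor's leading term divides it; move 11/7*b**2 to the remainder.
  leading term b*c: subtract (-3/35)·f_2 from 3/7*b*c - 25/7*b - 1/2*c + 1/2 → -104/35*b + 1/70*c - 5/14
  leading term b: no divisor's leading term divides it; move -104/35*b to the remainder.
  leading term c: no divisor's leading term divides it; move 1/70*c to the remainder.
  leading term 1: no divisor's leading term divides it; move -5/14 to the remainder.
  remainder 11/7*b**2 - 104/35*b + 1/70*c - 5/14 ≠ 0; add h_5 = 11/7*b**2 - 104/35*b + 1/70*c - 5/14 to the basis.

S(f_1,f_4): lcm = a*b. S = -1/3*a*c + 11/7*b**2 + 3/7*b*c + a - 25/7*b - 4/9*c + 4/9.
  leading term a*c: subtract (-1/21*c)·f_1 from -1/3*a*c + 11/7*b**2 + 3/7*b*c + a - 25/7*b - 4/9*c + 4/9 → 11/7*b**2 + 20/21*b*c + 1/7*c**2 + a - 25/7*b - 103/63*c + 4/9
  leading term b**2: subtract (1)·h_5 from 11/7*b**2 + 20/21*b*c + 1/7*c**2 + a - 25/7*b - 103/63*c + 4/9 → 20/21*b*c + 1/7*c**2 + a - 3/5*b - 1039/630*c + 101/126
  leading term b*c: subtract (-4/21)·f_2 from 20/21*b*c + 1/7*c**2 + a - 3/5*b - 1039/630*c + 101/126 → 1/7*c**2 + a + 11/15*b - 319/630*c - 139/126
  leading term c**2: no divisor's leading term divides it; move 1/7*c**2 to the remainder.
  leading term a: subtract (1/7)·f_1 from a + 11/15*b - 319/630*c - 139/126 → -88/105*b - 589/630*c + 311/126
  leading term b: no divisor's leading term divides it; move -88/105*b to the remainder.
  leading term c: no divisor's leading term divides it; move -589/630*c to the remainder.
  leading term 1: no divisor's leading term divides it; move 311/126 to the remainder.
  remainder 1/7*c**2 - 88/105*b - 589/630*c + 311/126 ≠ 0; add h_6 = 1/7*c**2 - 88/105*b - 589/630*c + 311/126 to the basis.

S(f_2,f_3): lcm = a*b*c. S = -7/5*a*b - 6/5*a*c - 1/2*c**2 + 2*a + 1/2*c.
  leading term a*b: subtract (-1/5*b)·f_1 from -7/5*a*b - 6/5*a*c - 1/2*c**2 + 2*a + 1/2*c → -6/5*a*c + 11/5*b**2 + 3/5*b*c - 1/2*c**2 + 2*a - 5*b + 1/2*c
  leading term a*c: subtract (-6/35*c)·f_1 from -6/5*a*c + 11/5*b**2 + 3/5*b*c - 1/2*c**2 + 2*a - 5*b + 1/2*c → 11/5*b**2 + 87/35*b*c + 1/70*c**2 + 2*a - 5*b - 53/14*c
  leading term b**2: subtract (7/5)·h_5 from 11/5*b**2 + 87/35*b*c + 1/70*c**2 + 2*a - 5*b - 53/14*c → 87/35*b*c + 1/70*c**2 + 2*a - 21/25*b - 666/175*c + 1/2
  leading term b*c: subtract (-87/175)·f_2 from 87/35*b*c + 1/70*c**2 + 2*a - 21/25*b - 666/175*c + 1/2 → 1/70*c**2 + 2*a + 66/25*b - 144/175*c - 313/70
  leading term c**2: subtract (1/10)·h_6 from 1/70*c**2 + 2*a + 66/25*b - 144/175*c - 313/70 → 2*a + 286/105*b - 919/1260*c - 1189/252
  leading term a: subtract (2/7)·f_1 from 2*a + 286/105*b - 919/1260*c - 1189/252 → -44/105*b - 1999/1260*c + 611/252
  leading term b: no divisor's leading term divides it; move -44/105*b to the remainder.
  leading term c: no divisor's leading term divides it; move -1999/1260*c to the remainder.
  leading term 1: no divisor's leading term divides it; move 611/252 to the remainder.
  remainder -44/105*b - 1999/1260*c + 611/252 ≠ 0; add h_7 = -44/105*b - 1999/1260*c + 611/252 to the basis.

S(f_4,h_5): lcm = a*b**2. S = 1/3*a*b*c + 49/55*a*b - 1/110*a*c + 4/9*b*c + 5/22*a - 4/9*b.
  leading term a*b*c: subtract (1/21*b*c)·f_1 from 1/3*a*b*c + 49/55*a*b - 1/110*a*c + 4/9*b*c + 5/22*a - 4/9*b → -11/21*b**2*c - 1/7*b*c**2 + 49/55*a*b - 1/110*a*c + 103/63*b*c + 5/22*a - 4/9*b
  leading term b**2*c: subtract (11/105*b)·f_2 from -11/21*b**2*c - 1/7*b*c**2 + 49/55*a*b - 1/110*a*c + 103/63*b*c + 5/22*a - 4/9*b → -1/7*b*c**2 + 49/55*a*b - 1/110*a*c - 11/15*b**2 + 317/315*b*c + 5/22*a + 38/63*b
  leading term b*c**2: subtract (1/35*c)·f_2 from -1/7*b*c**2 + 49/55*a*b - 1/110*a*c - 11/15*b**2 + 317/315*b*c + 5/22*a + 38/63*b → 49/55*a*b - 1/110*a*c - 11/15*b**2 + 254/315*b*c - 6/35*c**2 + 5/22*a + 38/63*b + 2/7*c
  leading term a*b: subtract (7/55*b)·f_1 from 49/55*a*b - 1/110*a*c - 11/15*b**2 + 254/315*b*c - 6/35*c**2 + 5/22*a + 38/63*b + 2/7*c → -1/110*a*c - 32/15*b**2 + 1471/3465*b*c - 6/35*c**2 + 5/22*a + 2623/693*b + 2/7*c
  leading term a*c: subtract (-1/770*c)·f_1 from -1/110*a*c - 32/15*b**2 + 1471/3465*b*c - 6/35*c**2 + 5/22*a + 2623/693*b + 2/7*c → -32/15*b**2 + 3041/6930*b*c - 129/770*c**2 + 5/22*a + 2623/693*b + 39/154*c
  leading term b**2: subtract (-224/165)·h_5 from -32/15*b**2 + 3041/6930*b*c - 129/770*c**2 + 5/22*a + 2623/693*b + 39/154*c → 3041/6930*b*c - 129/770*c**2 + 5/22*a - 4313/17325*b + 3149/11550*c - 16/33
  leading term b*c: subtract (-3041/34650)·f_2 from 3041/6930*b*c - 129/770*c**2 + 5/22*a - 4313/17325*b + 3149/11550*c - 16/33 → -129/770*c**2 + 5/22*a + 1151/3150*b + 3077/3850*c - 4721/3465
  leading term c**2: subtract (-129/110)·h_6 from -129/770*c**2 + 5/22*a + 1151/3150*b + 3077/3850*c - 4721/3465 → 5/22*a - 389/630*b - 1373/4620*c + 4247/2772
  leading term a: subtract (5/154)·f_1 from 5/22*a - 389/630*b - 1373/4620*c + 4247/2772 → -307/315*b - 1823/4620*c + 6497/2772
  leading term b: subtract (307/132)·h_7 from -307/315*b - 1823/4620*c + 6497/2772 → 15659/4752*c - 15659/4752
  leading term c: no divisor's leading term divides it; move 15659/4752*c to the remainder.
  leading term 1: no divisor's leading term divides it; move -15659/4752 to the remainder.
  remainder 15659/4752*c - 15659/4752 ≠ 0; add h_8 = 15659/4752*c - 15659/4752 to the basis.

The other S-polynomials (S(f_1,f_2), S(f_2,f_4), S(f_3,f_4), S(f_1,h_5), S(f_2,h_5), S(f_3,h_5), S(f_1,h_6), S(f_2,h_6), S(f_3,h_6), S(f_4,h_6), S(h_5,h_6), S(f_1,h_7), S(f_2,h_7), S(f_3,h_7), S(f_4,h_7), S(h_5,h_7), S(h_6,h_7), S(f_1,h_8), S(f_2,h_8), S(f_3,h_8), S(f_4,h_8), S(h_5,h_8), S(h_6,h_8), S(h_7,h_8)) all reduce to 0 modulo the current basis, so we have a Gröbner basis.
Inter-reduce: drop elements whose leading term is divisible by another's, tail-reduce, and make monic.
Reduced Gröbner basis: {a, b - 2, c - 1}.
Label its elements g_1 = a, g_2 = b - 2, g_3 = c - 1.

Reduce p = -2/3*a + 5*b - 10 modulo G:
  leading term a: subtract (-2/3)·g_1 from -2/3*a + 5*b - 10 → 5*b - 10
  leading term b: subtract (5)·g_2 from 5*b - 10 → 0
  normal form = 0.
Since the normal form is 0, p ∈ I.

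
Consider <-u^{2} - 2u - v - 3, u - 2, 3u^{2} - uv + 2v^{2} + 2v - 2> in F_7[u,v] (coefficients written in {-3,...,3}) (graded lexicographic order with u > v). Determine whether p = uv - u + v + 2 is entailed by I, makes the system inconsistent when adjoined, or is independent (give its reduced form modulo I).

First compute the reduced Gröbner basis of I by Buchberger's algorithm.
f_1 = -u^{2} - 2u - v - 3, LT = u^{2}.
f_2 = u - 2, LT = u.
f_3 = 3u^{2} - uv + 2v^{2} + 2v - 2, LT = u^{2}.

S(f_1,f_2): lcm = u^{2}. S = -3u + v + 3.
  leading term u: subtract (-3)·f_2 from -3u + v + 3 → v - 3
  leading term v: no divisor's leading term divides it; move v to the remainder.
  leading term 1: no divisor's leading term divides it; move -3 to the remainder.
  remainder v - 3 ≠ 0; add h_4 = v - 3 to the basis.

The other S-polynomials (S(f_1,f_3), S(f_2,f_3), S(f_1,h_4), S(f_2,h_4), S(f_3,h_4)) all reduce to 0 modulo the current basis, so we have a Gröbner basis.
Inter-reduce: drop elements whose leading term is divisible by another's, tail-reduce, and make monic.
Reduced Gröbner basis: {u - 2, v - 3}.
Label its elements g_1 = u - 2, g_2 = v - 3.

Reduce p = uv - u + v + 2 modulo G:
  leading term uv: subtract (v)·g_1 from uv - u + v + 2 → -u + 3v + 2
  leading term u: subtract (-1)·g_1 from -u + 3v + 2 → 3v
  leading term v: subtract (3)·g_2 from 3v → 2
  leading term 1: no divisor's leading term divides it; move 2 to the remainder.
  normal form = 2.
The normal form is nonzero, so p ∉ I. Since p minus its normal form lies in I, I + (p) = I + (r) where r = 2; decide whether this ideal is the whole ring.
Here r = 2 is a nonzero constant, hence a unit: 1 ∈ I + (p), the Gröbner basis of I + (p) is {1}, and the enlarged system has no common solution — adjoining p is inconsistent.

The remainder on division by a Gröbner basis is unique — it is the normal form.

Adjoining uv - u + v + 2 makes the ideal the whole ring: the system is inconsistent.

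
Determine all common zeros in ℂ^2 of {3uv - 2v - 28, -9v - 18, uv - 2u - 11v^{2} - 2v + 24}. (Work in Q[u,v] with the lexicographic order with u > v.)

{(-4, -2)}

Compute a lex Gröbner basis by Buchberger's algorithm.
f_1 = 3uv - 2v - 28, LT = uv.
f_2 = -9v - 18, LT = v.
f_3 = uv - 2u - 11v^{2} - 2v + 24, LT = uv.

S(f_1,f_2): lcm = uv. S = -2u - \tfrac{2}{3}v - \tfrac{28}{3}.
  leading term u: no divisor's leading term divides it; move -2u to the remainder.
  leading term v: subtract (\tfrac{2}{27})·f_2 from -\tfrac{2}{3}v - \tfrac{28}{3} → -8
  leading term 1: no divisor's leading term divides it; move -8 to the remainder.
  remainder -2u - 8 ≠ 0; add h_4 = -2u - 8 to the basis.

The other S-polynomials (S(f_1,f_3), S(f_2,f_3), S(f_1,h_4), S(f_2,h_4), S(f_3,h_4)) all reduce to 0 modulo the current basis, so we have a Gröbner basis.
Inter-reduce: drop elements whose leading term is divisible by another's, tail-reduce, and make monic.
Reduced Gröbner basis: {u + 4, v + 2}.

The lex basis is triangular: the last element involves only v. Solving v + 2 = 0 gives v ∈ {-2}; substituting each value into the earlier elements determines the remaining variables.
  v = -2: the earlier basis element becomes u + 4 = 0, giving u = -4 — point (-4, -2).
Each listed point satisfies every original equation (direct substitution).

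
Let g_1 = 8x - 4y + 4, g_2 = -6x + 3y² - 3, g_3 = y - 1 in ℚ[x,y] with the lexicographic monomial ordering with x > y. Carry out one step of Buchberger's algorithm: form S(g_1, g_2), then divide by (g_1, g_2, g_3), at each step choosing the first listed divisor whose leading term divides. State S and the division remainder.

S(g_1, g_2) = ½y² - ½y; remainder on division = 0.

lcm(LM(g_1), LM(g_2)) = x.
S = (lcm/LT(g_1))·g_1 − (lcm/LT(g_2))·g_2 = ½y² - ½y.
Reduce S modulo (g_1, g_2, g_3) in that order:
  leading term y²: subtract (½y)·g_3 from ½y² - ½y → 0
The remainder is 0, so this S-polynomial contributes no new basis element.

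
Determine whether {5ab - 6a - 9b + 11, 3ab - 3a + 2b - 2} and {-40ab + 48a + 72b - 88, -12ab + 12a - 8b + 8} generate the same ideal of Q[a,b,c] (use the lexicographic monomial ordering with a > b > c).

For a fixed monomial order, each ideal has a unique reduced Gröbner basis; comparing bases decides equality.
Buchberger on the first generating set:
f_1 = 5ab - 6a - 9b + 11, LT = ab.
f_2 = 3ab - 3a + 2b - 2, LT = ab.

S(f_1,f_2): lcm = ab. S = -\tfrac{1}{5}a - \tfrac{37}{15}b + \tfrac{43}{15}.
  leading term a: no divisor's leading term divides it; move -\tfrac{1}{5}a to the remainder.
  leading term b: no divisor's leading term divides it; move -\tfrac{37}{15}b to the remainder.
  leading term 1: no divisor's leading term divides it; move \tfrac{43}{15} to the remainder.
  remainder -\tfrac{1}{5}a - \tfrac{37}{15}b + \tfrac{43}{15} ≠ 0; add g_3 = -\tfrac{1}{5}a - \tfrac{37}{15}b + \tfrac{43}{15} to the basis.

S(f_1,g_3): lcm = ab. S = -\tfrac{6}{5}a - \tfrac{37}{3}b^{2} + \tfrac{188}{15}b + \tfrac{11}{5}.
  leading term a: subtract (6)·g_3 from -\tfrac{6}{5}a - \tfrac{37}{3}b^{2} + \tfrac{188}{15}b + \tfrac{11}{5} → -\tfrac{37}{3}b^{2} + \tfrac{82}{3}b - 15
  leading term b^{2}: no divisor's leading term divides it; move -\tfrac{37}{3}b^{2} to the remainder.
  leading term b: no divisor's leading term divides it; move \tfrac{82}{3}b to the remainder.
  leading term 1: no divisor's leading term divides it; move -15 to the remainder.
  remainder -\tfrac{37}{3}b^{2} + \tfrac{82}{3}b - 15 ≠ 0; add g_4 = -\tfrac{37}{3}b^{2} + \tfrac{82}{3}b - 15 to the basis.

The other S-polynomials (S(f_2,g_3), S(f_1,g_4), S(f_2,g_4), S(g_3,g_4)) all reduce to 0 modulo the current basis, so we have a Gröbner basis.
Inter-reduce: drop elements whose leading term is divisible by another's, tail-reduce, and make monic.
Reduced Gröbner basis: {a + \tfrac{37}{3}b - \tfrac{43}{3}, b^{2} - \tfrac{82}{37}b + \tfrac{45}{37}}.

Buchberger on the second generating set:
h_1 = -40ab + 48a + 72b - 88, LT = ab.
h_2 = -12ab + 12a - 8b + 8, LT = ab.

S(h_1,h_2): lcm = ab. S = -\tfrac{1}{5}a - \tfrac{37}{15}b + \tfrac{43}{15}.
  leading term a: no divisor's leading term divides it; move -\tfrac{1}{5}a to the remainder.
  leading term b: no divisor's leading term divides it; move -\tfrac{37}{15}b to the remainder.
  leading term 1: no divisor's leading term divides it; move \tfrac{43}{15} to the remainder.
  remainder -\tfrac{1}{5}a - \tfrac{37}{15}b + \tfrac{43}{15} ≠ 0; add k_3 = -\tfrac{1}{5}a - \tfrac{37}{15}b + \tfrac{43}{15} to the basis.

S(h_1,k_3): lcm = ab. S = -\tfrac{6}{5}a - \tfrac{37}{3}b^{2} + \tfrac{188}{15}b + \tfrac{11}{5}.
  leading term a: subtract (6)·k_3 from -\tfrac{6}{5}a - \tfrac{37}{3}b^{2} + \tfrac{188}{15}b + \tfrac{11}{5} → -\tfrac{37}{3}b^{2} + \tfrac{82}{3}b - 15
  leading term b^{2}: no divisor's leading term divides it; move -\tfrac{37}{3}b^{2} to the remainder.
  leading term b: no divisor's leading term divides it; move \tfrac{82}{3}b to the remainder.
  leading term 1: no divisor's leading term divides it; move -15 to the remainder.
  remainder -\tfrac{37}{3}b^{2} + \tfrac{82}{3}b - 15 ≠ 0; add k_4 = -\tfrac{37}{3}b^{2} + \tfrac{82}{3}b - 15 to the basis.

The other S-polynomials (S(h_2,k_3), S(h_1,k_4), S(h_2,k_4), S(k_3,k_4)) all reduce to 0 modulo the current basis, so we have a Gröbner basis.
Inter-reduce: drop elements whose leading term is divisible by another's, tail-reduce, and make monic.
Reduced Gröbner basis: {a + \tfrac{37}{3}b - \tfrac{43}{3}, b^{2} - \tfrac{82}{37}b + \tfrac{45}{37}}.

Same reduced basis, so the two generating sets span the same ideal.

Yes, the ideals are equal.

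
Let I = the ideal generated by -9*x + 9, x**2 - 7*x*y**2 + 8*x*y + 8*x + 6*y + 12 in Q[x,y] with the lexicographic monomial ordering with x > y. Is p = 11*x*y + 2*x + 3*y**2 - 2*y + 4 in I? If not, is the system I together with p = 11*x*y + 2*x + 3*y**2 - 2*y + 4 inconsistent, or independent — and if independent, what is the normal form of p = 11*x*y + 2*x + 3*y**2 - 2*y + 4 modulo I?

First compute the reduced Gröbner basis of I by Buchberger's algorithm.
f_1 = -9*x + 9, LT = x.
f_2 = x**2 - 7*x*y**2 + 8*x*y + 8*x + 6*y + 12, LT = x**2.

S(f_1,f_2): lcm = x**2. S = 7*x*y**2 - 8*x*y - 9*x - 6*y - 12.
  leading term x*y**2: subtract (-7/9*y**2)·f_1 from 7*x*y**2 - 8*x*y - 9*x - 6*y - 12 → -8*x*y - 9*x + 7*y**2 - 6*y - 12
  leading term x*y: subtract (8/9*y)·f_1 from -8*x*y - 9*x + 7*y**2 - 6*y - 12 → -9*x + 7*y**2 - 14*y - 12
  leading term x: subtract (1)·f_1 from -9*x + 7*y**2 - 14*y - 12 → 7*y**2 - 14*y - 21
  leading term y**2: no divisor's leading term divides it; move 7*y**2 to the remainder.
  leading term y: no divisor's leading term divides it; move -14*y to the remainder.
  leading term 1: no divisor's leading term divides it; move -21 to the remainder.
  remainder 7*y**2 - 14*y - 21 ≠ 0; add h_3 = 7*y**2 - 14*y - 21 to the basis.

The other S-polynomials (S(f_1,h_3), S(f_2,h_3)) all reduce to 0 modulo the current basis, so we have a Gröbner basis.
Inter-reduce: drop elements whose leading term is divisible by another's, tail-reduce, and make monic.
Reduced Gröbner basis: {x - 1, y**2 - 2*y - 3}.
Label its elements g_1 = x - 1, g_2 = y**2 - 2*y - 3.

Reduce p = 11*x*y + 2*x + 3*y**2 - 2*y + 4 modulo G:
  leading term x*y: subtract (11*y)·g_1 from 11*x*y + 2*x + 3*y**2 - 2*y + 4 → 2*x + 3*y**2 + 9*y + 4
  leading term x: subtract (2)·g_1 from 2*x + 3*y**2 + 9*y + 4 → 3*y**2 + 9*y + 6
  leading term y**2: subtract (3)·g_2 from 3*y**2 + 9*y + 6 → 15*y + 15
  leading term y: no divisor's leading term divides it; move 15*y to the remainder.
  leading term 1: no divisor's leading term divides it; move 15 to the remainder.
  normal form = 15*y + 15.
The normal form is nonzero, so p ∉ I. Since p minus its normal form lies in I, I + (p) = I + (r) where r = 15*y + 15; decide whether this ideal is the whole ring.
Run Buchberger on G together with r (pairs among the g_i already reduce to 0 since G is a Gröbner basis):
g_1 = x - 1, LT = x.
g_2 = y**2 - 2*y - 3, LT = y**2.
r = 15*y + 15, LT = y.

The S-polynomials (S(g_1,g_2), S(g_1,r), S(g_2,r)) all reduce to 0 modulo the current basis, so we have a Gröbner basis.
Inter-reduce: drop elements whose leading term is divisible by another's, tail-reduce, and make monic.
Reduced Gröbner basis: {x - 1, y + 1}.
The reduced Gröbner basis of I + (p) is {x - 1, y + 1} ≠ {1}, a proper ideal, so the enlarged system stays consistent: p is independent of I, with normal form 15*y + 15.

Ideal membership is decidable via reduction modulo a Gröbner basis.

11*x*y + 2*x + 3*y**2 - 2*y + 4 is independent of I; its normal form modulo I is 15*y + 15.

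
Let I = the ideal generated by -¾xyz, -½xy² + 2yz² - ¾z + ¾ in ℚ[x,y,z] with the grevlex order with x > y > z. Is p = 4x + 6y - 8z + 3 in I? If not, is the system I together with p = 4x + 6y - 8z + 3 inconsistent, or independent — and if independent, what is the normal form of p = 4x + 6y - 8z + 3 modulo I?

4x + 6y - 8z + 3 is independent of I; its normal form modulo I is 4x + 6y - 8z + 3.

First compute the reduced Gröbner basis of I by Buchberger's algorithm.
f_1 = -¾xyz, LT = xyz.
f_2 = -½xy² + 2yz² - ¾z + ¾, LT = xy².

S(f_1,f_2): lcm = xy²z. S = 4yz³ - 3/2z² + 3/2z.
  reduce S modulo (f_1, f_2):
  remainder 4yz³ - 3/2z² + 3/2z ≠ 0; add h_3 = 4yz³ - 3/2z² + 3/2z to the basis.

S(f_1,h_3): lcm = xyz³. S = ⅜xz² - ⅜xz.
  reduce S modulo (f_1, f_2, h_3):
  remainder ⅜xz² - ⅜xz ≠ 0; add h_4 = ⅜xz² - ⅜xz to the basis.

The other S-polynomials (S(f_2,h_3), S(f_1,h_4), S(f_2,h_4), S(h_3,h_4)) all reduce to 0 modulo the current basis, so we have a Gröbner basis.
Inter-reduce: drop elements whose leading term is divisible by another's, tail-reduce, and make monic.
Reduced Gröbner basis: {yz³ - ⅜z² + ⅜z, xy² - 4yz² + 3/2z - 3/2, xyz, xz² - xz}.
Label its elements g_1 = yz³ - ⅜z² + ⅜z, g_2 = xy² - 4yz² + 3/2z - 3/2, g_3 = xyz, g_4 = xz² - xz.

Reduce p = 4x + 6y - 8z + 3 modulo G:
  leading term x: no divisor's leading term divides it; move 4x to the remainder.
  leading term y: no divisor's leading term divides it; move 6y to the remainder.
  leading term z: no divisor's leading term divides it; move -8z to the remainder.
  leading term 1: no divisor's leading term divides it; move 3 to the remainder.
  normal form = 4x + 6y - 8z + 3.
The normal form is nonzero, so p ∉ I. Since p minus its normal form lies in I, I + (p) = I + (r) where r = 4x + 6y - 8z + 3; decide whether this ideal is the whole ring.
Run Buchberger on G together with r (pairs among the g_i already reduce to 0 since G is a Gröbner basis):
g_1 = yz³ - ⅜z² + ⅜z, LT = yz³.
g_2 = xy² - 4yz² + 3/2z - 3/2, LT = xy².
g_3 = xyz, LT = xyz.
g_4 = xz² - xz, LT = xz².
r = 4x + 6y - 8z + 3, LT = x.

S(g_2,r): lcm = xy². S = -3/2y³ + 2y²z - 4yz² - ¾y² + 3/2z - 3/2.
  reduce S modulo (g_1, g_2, g_3, g_4, r):
  remainder -3/2y³ + 2y²z - 4yz² - ¾y² + 3/2z - 3/2 ≠ 0; add m_6 = -3/2y³ + 2y²z - 4yz² - ¾y² + 3/2z - 3/2 to the basis.

S(g_3,r): lcm = xyz. S = -3/2y²z + 2yz² - ¾yz.
  reduce S modulo (g_1, g_2, g_3, g_4, r, m_6):
  remainder -3/2y²z + 2yz² - ¾yz ≠ 0; add m_7 = -3/2y²z + 2yz² - ¾yz to the basis.

S(g_4,r): lcm = xz². S = -3/2yz² + 2z³ - xz - ¾z².
  reduce S modulo (g_1, g_2, g_3, g_4, r, m_6, m_7):
  remainder -3/2yz² + 2z³ + 3/2yz - 11/4z² + ¾z ≠ 0; add m_8 = -3/2yz² + 2z³ + 3/2yz - 11/4z² + ¾z to the basis.

S(g_1,m_8): lcm = yz³. S = 4/3z⁴ + yz² - 11/6z³ + ⅛z² + ⅜z.
  reduce S modulo (g_1, g_2, g_3, g_4, r, m_6, m_7, m_8):
  remainder 4/3z⁴ - ½z³ + yz - 41/24z² + ⅞z ≠ 0; add m_9 = 4/3z⁴ - ½z³ + yz - 41/24z² + ⅞z to the basis.

The other S-polynomials (S(g_1,g_2), S(g_1,g_3), S(g_1,g_4), S(g_1,r), S(g_2,g_3), S(g_2,g_4), S(g_3,g_4), S(g_1,m_6), S(g_2,m_6), S(g_3,m_6), S(g_4,m_6), S(r,m_6), S(g_1,m_7), S(g_2,m_7), S(g_3,m_7), S(g_4,m_7), S(r,m_7), S(m_6,m_7), S(g_2,m_8), S(g_3,m_8), S(g_4,m_8), S(r,m_8), S(m_6,m_8), S(m_7,m_8), S(g_1,m_9), S(g_2,m_9), S(g_3,m_9), S(g_4,m_9), S(r,m_9), S(m_6,m_9), S(m_7,m_9), S(m_8,m_9)) all reduce to 0 modulo the current basis, so we have a Gröbner basis.
Inter-reduce: drop elements whose leading term is divisible by another's, tail-reduce, and make monic.
Reduced Gröbner basis: {z⁴ - ⅜z³ + ¾yz - 41/32z² + 21/32z, y³ + 32/27z³ + ½y² + 14/9yz - 44/27z² - 5/9z + 1, y²z - 16/9z³ - ⅚yz + 22/9z² - ⅔z, yz² - 4/3z³ - yz + 11/6z² - ½z, x + 3/2y - 2z + ¾}.
The reduced Gröbner basis of I + (p) is {z⁴ - ⅜z³ + ¾yz - 41/32z² + 21/32z, y³ + 32/27z³ + ½y² + 14/9yz - 44/27z² - 5/9z + 1, y²z - 16/9z³ - ⅚yz + 22/9z² - ⅔z, yz² - 4/3z³ - yz + 11/6z² - ½z, x + 3/2y - 2z + ¾} ≠ {1}, a proper ideal, so the enlarged system stays consistent: p is independent of I, with normal form 4x + 6y - 8z + 3.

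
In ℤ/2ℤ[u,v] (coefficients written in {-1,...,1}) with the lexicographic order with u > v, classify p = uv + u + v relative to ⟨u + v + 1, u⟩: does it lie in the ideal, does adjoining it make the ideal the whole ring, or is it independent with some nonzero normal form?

First compute the reduced Gröbner basis of I by Buchberger's algorithm.
f_1 = u + v + 1, LT = u.
f_2 = u, LT = u.

S(f_1,f_2): lcm = u. S = v + 1.
  leading term v: no divisor's leading term divides it; move v to the remainder.
  leading term 1: no divisor's leading term divides it; move 1 to the remainder.
  remainder v + 1 ≠ 0; add h_3 = v + 1 to the basis.

S(f_1,h_3): leading monomials are coprime, so the S-polynomial reduces to 0 (Buchberger's first criterion).
S(f_2,h_3): leading monomials are coprime, so the S-polynomial reduces to 0 (Buchberger's first criterion).
Every S-polynomial of the final basis reduces to 0, so we have a Gröbner basis.
Inter-reduce: drop elements whose leading term is divisible by another's, tail-reduce, and make monic.
Reduced Gröbner basis: {u, v + 1}.
Label its elements g_1 = u, g_2 = v + 1.

Reduce p = uv + u + v modulo G:
  leading term uv: subtract (v)·g_1 from uv + u + v → u + v
  leading term u: subtract (1)·g_1 from u + v → v
  leading term v: subtract (1)·g_2 from v → 1
  leading term 1: no divisor's leading term divides it; move 1 to the remainder.
  normal form = 1.
The normal form is nonzero, so p ∉ I. Since p minus its normal form lies in I, I + (p) = I + (r) where r = 1; decide whether this ideal is the whole ring.
Here r = 1 is a nonzero constant, hence a unit: 1 ∈ I + (p), the Gröbner basis of I + (p) is {1}, and the enlarged system has no common solution — adjoining p is inconsistent.

The remainder on division by a Gröbner basis is unique — it is the normal form.

Adjoining uv + u + v makes the ideal the whole ring: the system is inconsistent.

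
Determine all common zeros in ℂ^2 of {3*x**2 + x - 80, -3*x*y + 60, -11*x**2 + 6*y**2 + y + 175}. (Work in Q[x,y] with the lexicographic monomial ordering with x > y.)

Compute a lex Gröbner basis by Buchberger's algorithm.
f_1 = 3*x**2 + x - 80, LT = x**2.
f_2 = -3*x*y + 60, LT = x*y.
f_3 = -11*x**2 + 6*y**2 + y + 175, LT = x**2.

S(f_1,f_2): lcm = x**2*y. S = 1/3*x*y + 20*x - 80/3*y.
  leading term x*y: subtract (-1/9)·f_2 from 1/3*x*y + 20*x - 80/3*y → 20*x - 80/3*y + 20/3
  leading term x: no divisor's leading term divides it; move 20*x to the remainder.
  leading term y: no divisor's leading term divides it; move -80/3*y to the remainder.
  leading term 1: no divisor's leading term divides it; move 20/3 to the remainder.
  remainder 20*x - 80/3*y + 20/3 ≠ 0; add h_4 = 20*x - 80/3*y + 20/3 to the basis.

S(f_1,f_3): lcm = x**2. S = 1/3*x + 6/11*y**2 + 1/11*y - 355/33.
  leading term x: subtract (1/60)·h_4 from 1/3*x + 6/11*y**2 + 1/11*y - 355/33 → 6/11*y**2 + 53/99*y - 1076/99
  leading term y**2: no divisor's leading term divides it; move 6/11*y**2 to the remainder.
  leading term y: no divisor's leading term divides it; move 53/99*y to the remainder.
  leading term 1: no divisor's leading term divides it; move -1076/99 to the remainder.
  remainder 6/11*y**2 + 53/99*y - 1076/99 ≠ 0; add h_5 = 6/11*y**2 + 53/99*y - 1076/99 to the basis.

S(f_2,f_3): lcm = x**2*y. S = -20*x + 6/11*y**3 + 1/11*y**2 + 175/11*y.
  leading term x: subtract (-1)·h_4 from -20*x + 6/11*y**3 + 1/11*y**2 + 175/11*y → 6/11*y**3 + 1/11*y**2 - 355/33*y + 20/3
  leading term y**3: subtract (y)·h_5 from 6/11*y**3 + 1/11*y**2 - 355/33*y + 20/3 → -4/9*y**2 + 1/9*y + 20/3
  leading term y**2: subtract (-22/27)·h_5 from -4/9*y**2 + 1/9*y + 20/3 → 133/243*y - 532/243
  leading term y: no divisor's leading term divides it; move 133/243*y to the remainder.
  leading term 1: no divisor's leading term divides it; move -532/243 to the remainder.
  remainder 133/243*y - 532/243 ≠ 0; add h_6 = 133/243*y - 532/243 to the basis.

S(f_1,h_4): lcm = x**2. S = 4/3*x*y - 80/3.
  leading term x*y: subtract (-4/9)·f_2 from 4/3*x*y - 80/3 → 0
  remainder 0.

S(f_2,h_4): lcm = x*y. S = 4/3*y**2 - 1/3*y - 20.
  leading term y**2: subtract (22/9)·h_5 from 4/3*y**2 - 1/3*y - 20 → -133/81*y + 532/81
  leading term y: subtract (-3)·h_6 from -133/81*y + 532/81 → 0
  remainder 0.

S(f_3,h_4): lcm = x**2. S = 4/3*x*y - 1/3*x - 6/11*y**2 - 1/11*y - 175/11.
  leading term x*y: subtract (-4/9)·f_2 from 4/3*x*y - 1/3*x - 6/11*y**2 - 1/11*y - 175/11 → -1/3*x - 6/11*y**2 - 1/11*y + 355/33
  leading term x: subtract (-1/60)·h_4 from -1/3*x - 6/11*y**2 - 1/11*y + 355/33 → -6/11*y**2 - 53/99*y + 1076/99
  leading term y**2: subtract (-1)·h_5 from -6/11*y**2 - 53/99*y + 1076/99 → 0
  remainder 0.

S(f_1,h_5): leading monomials are coprime, so the S-polynomial reduces to 0 (Buchberger's first criterion).
S(f_2,h_5): lcm = x*y**2. S = -53/54*x*y + 538/27*x - 20*y.
  leading term x*y: subtract (53/162)·f_2 from -53/54*x*y + 538/27*x - 20*y → 538/27*x - 20*y - 530/27
  leading term x: subtract (269/270)·h_4 from 538/27*x - 20*y - 530/27 → 532/81*y - 2128/81
  leading term y: subtract (12)·h_6 from 532/81*y - 2128/81 → 0
  remainder 0.

S(f_3,h_5): leading monomials are coprime, so the S-polynomial reduces to 0 (Buchberger's first criterion).
S(h_4,h_5): leading monomials are coprime, so the S-polynomial reduces to 0 (Buchberger's first criterion).
S(f_1,h_6): leading monomials are coprime, so the S-polynomial reduces to 0 (Buchberger's first criterion).
S(f_2,h_6): lcm = x*y. S = 4*x - 20.
  leading term x: subtract (1/5)·h_4 from 4*x - 20 → 16/3*y - 64/3
  leading term y: subtract (1296/133)·h_6 from 16/3*y - 64/3 → 0
  remainder 0.

S(f_3,h_6): leading monomials are coprime, so the S-polynomial reduces to 0 (Buchberger's first criterion).
S(h_4,h_6): leading monomials are coprime, so the S-polynomial reduces to 0 (Buchberger's first criterion).
S(h_5,h_6): lcm = y**2. S = 269/54*y - 538/27.
  leading term y: subtract (2421/266)·h_6 from 269/54*y - 538/27 → 0
  remainder 0.

Every S-polynomial of the final basis reduces to 0, so we have a Gröbner basis.
Inter-reduce: drop elements whose leading term is divisible by another's, tail-reduce, and make monic.
Reduced Gröbner basis: {x - 5, y - 4}.

From the last basis element, y - 4 = 0, so y takes values in {4}. Each choice, substituted upward through the basis, yields the corresponding point(s) of the solution set.
  y = 4: the earlier basis element becomes x - 5 = 0, giving x = 5 — point (5, 4).
A lex Gröbner basis triangularizes the system, enabling back-substitution.

{(5, 4)}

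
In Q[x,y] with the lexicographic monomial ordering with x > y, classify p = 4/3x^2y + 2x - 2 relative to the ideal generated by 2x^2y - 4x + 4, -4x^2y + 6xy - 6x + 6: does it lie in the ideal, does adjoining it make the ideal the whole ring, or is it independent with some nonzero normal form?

First compute the reduced Gröbner basis of I by Buchberger's algorithm.
f_1 = 2x^2y - 4x + 4, LT = x^2y.
f_2 = -4x^2y + 6xy - 6x + 6, LT = x^2y.

S(f_1,f_2): lcm = x^2y. S = 3/2xy - 7/2x + 7/2.
  leading term xy: no divisor's leading term divides it; move 3/2xy to the remainder.
  leading term x: no divisor's leading term divides it; move -7/2x to the remainder.
  leading term 1: no divisor's leading term divides it; move 7/2 to the remainder.
  remainder 3/2xy - 7/2x + 7/2 ≠ 0; add h_3 = 3/2xy - 7/2x + 7/2 to the basis.

S(f_1,h_3): lcm = x^2y. S = 7/3x^2 - 13/3x + 2.
  leading term x^2: no divisor's leading term divides it; move 7/3x^2 to the remainder.
  leading term x: no divisor's leading term divides it; move -13/3x to the remainder.
  leading term 1: no divisor's leading term divides it; move 2 to the remainder.
  remainder 7/3x^2 - 13/3x + 2 ≠ 0; add h_4 = 7/3x^2 - 13/3x + 2 to the basis.

S(f_1,h_4): lcm = x^2y. S = 13/7xy - 2x - 6/7y + 2.
  leading term xy: subtract (26/21)·h_3 from 13/7xy - 2x - 6/7y + 2 → 7/3x - 6/7y - 7/3
  leading term x: no divisor's leading term divides it; move 7/3x to the remainder.
  leading term y: no divisor's leading term divides it; move -6/7y to the remainder.
  leading term 1: no divisor's leading term divides it; move -7/3 to the remainder.
  remainder 7/3x - 6/7y - 7/3 ≠ 0; add h_5 = 7/3x - 6/7y - 7/3 to the basis.

S(h_3,h_5): lcm = xy. S = -7/3x + 18/49y^2 + y + 7/3.
  leading term x: subtract (-1)·h_5 from -7/3x + 18/49y^2 + y + 7/3 → 18/49y^2 + 1/7y
  leading term y^2: no divisor's leading term divides it; move 18/49y^2 to the remainder.
  leading term y: no divisor's leading term divides it; move 1/7y to the remainder.
  remainder 18/49y^2 + 1/7y ≠ 0; add h_6 = 18/49y^2 + 1/7y to the basis.

The other S-polynomials (S(f_2,h_3), S(f_2,h_4), S(h_3,h_4), S(f_1,h_5), S(f_2,h_5), S(h_4,h_5), S(f_1,h_6), S(f_2,h_6), S(h_3,h_6), S(h_4,h_6), S(h_5,h_6)) all reduce to 0 modulo the current basis, so we have a Gröbner basis.
Inter-reduce: drop elements whose leading term is divisible by another's, tail-reduce, and make monic.
Reduced Gröbner basis: {x - 18/49y - 1, y^2 + 7/18y}.
Label its elements g_1 = x - 18/49y - 1, g_2 = y^2 + 7/18y.

Reduce p = 4/3x^2y + 2x - 2 modulo G:
  leading term x^2y: subtract (4/3xy)·g_1 from 4/3x^2y + 2x - 2 → 24/49xy^2 + 4/3xy + 2x - 2
  leading term xy^2: subtract (24/49y^2)·g_1 from 24/49xy^2 + 4/3xy + 2x - 2 → 4/3xy + 2x + 432/2401y^3 + 24/49y^2 - 2
  leading term xy: subtract (4/3y)·g_1 from 4/3xy + 2x + 432/2401y^3 + 24/49y^2 - 2 → 2x + 432/2401y^3 + 48/49y^2 + 4/3y - 2
  leading term x: subtract (2)·g_1 from 2x + 432/2401y^3 + 48/49y^2 + 4/3y - 2 → 432/2401y^3 + 48/49y^2 + 304/147y
  leading term y^3: subtract (432/2401y)·g_2 from 432/2401y^3 + 48/49y^2 + 304/147y → 312/343y^2 + 304/147y
  leading term y^2: subtract (312/343)·g_2 from 312/343y^2 + 304/147y → 12/7y
  leading term y: no divisor's leading term divides it; move 12/7y to the remainder.
  normal form = 12/7y.
The normal form is nonzero, so p ∉ I. Since p minus its normal form lies in I, I + (p) = I + (r) where r = 12/7y; decide whether this ideal is the whole ring.
Run Buchberger on G together with r (pairs among the g_i already reduce to 0 since G is a Gröbner basis):
g_1 = x - 18/49y - 1, LT = x.
g_2 = y^2 + 7/18y, LT = y^2.
r = 12/7y, LT = y.

The S-polynomials (S(g_1,g_2), S(g_1,r), S(g_2,r)) all reduce to 0 modulo the current basis, so we have a Gröbner basis.
Inter-reduce: drop elements whose leading term is divisible by another's, tail-reduce, and make monic.
Reduced Gröbner basis: {x - 1, y}.
The reduced Gröbner basis of I + (p) is {x - 1, y} ≠ {1}, a proper ideal, so the enlarged system stays consistent: p is independent of I, with normal form 12/7y.

The remainder on division by a Gröbner basis is unique — it is the normal form.

4/3x^2y + 2x - 2 is independent of I; its normal form modulo I is 12/7y.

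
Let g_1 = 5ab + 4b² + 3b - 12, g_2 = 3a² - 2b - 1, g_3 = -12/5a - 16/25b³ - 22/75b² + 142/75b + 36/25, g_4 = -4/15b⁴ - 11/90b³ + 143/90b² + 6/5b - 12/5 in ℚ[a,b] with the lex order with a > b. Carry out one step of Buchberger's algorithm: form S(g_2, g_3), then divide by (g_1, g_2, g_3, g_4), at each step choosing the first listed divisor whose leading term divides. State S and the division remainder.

S(g_2, g_3) = -4/15ab³ - 11/90ab² + 71/90ab + ⅗a - ⅔b - ⅓; remainder on division = 0.

lcm(LM(g_2), LM(g_3)) = a².
S = (lcm/LT(g_2))·g_2 − (lcm/LT(g_3))·g_3 = -4/15ab³ - 11/90ab² + 71/90ab + ⅗a - ⅔b - ⅓.
Reduce S modulo (g_1, g_2, g_3, g_4) in that order:
  leading term ab³: subtract (-4/75b²)·g_1 from -4/15ab³ - 11/90ab² + 71/90ab + ⅗a - ⅔b - ⅓ → -11/90ab² + 71/90ab + ⅗a + 16/75b⁴ + 4/25b³ - 16/25b² - ⅔b - ⅓
  leading term ab²: subtract (-11/450b)·g_1 from -11/90ab² + 71/90ab + ⅗a + 16/75b⁴ + 4/25b³ - 16/25b² - ⅔b - ⅓ → 71/90ab + ⅗a + 16/75b⁴ + 58/225b³ - 17/30b² - 24/25b - ⅓
  leading term ab: subtract (71/450)·g_1 from 71/90ab + ⅗a + 16/75b⁴ + 58/225b³ - 17/30b² - 24/25b - ⅓ → ⅗a + 16/75b⁴ + 58/225b³ - 539/450b² - 43/30b + 39/25
  leading term a: subtract (-¼)·g_3 from ⅗a + 16/75b⁴ + 58/225b³ - 539/450b² - 43/30b + 39/25 → 16/75b⁴ + 22/225b³ - 286/225b² - 24/25b + 48/25
  leading term b⁴: subtract (-⅘)·g_4 from 16/75b⁴ + 22/225b³ - 286/225b² - 24/25b + 48/25 → 0
The remainder is 0, so this S-polynomial contributes no new basis element.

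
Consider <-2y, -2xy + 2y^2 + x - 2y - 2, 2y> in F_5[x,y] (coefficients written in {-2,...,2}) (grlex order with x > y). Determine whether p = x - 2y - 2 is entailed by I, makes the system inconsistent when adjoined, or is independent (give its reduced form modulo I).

First compute the reduced Gröbner basis of I by Buchberger's algorithm.
f_1 = -2y, LT = y.
f_2 = -2xy + 2y^2 + x - 2y - 2, LT = xy.
f_3 = 2y, LT = y.

S(f_1,f_2): lcm = xy. S = y^2 - 2x - y - 1.
  leading term y^2: subtract (2y)·f_1 from y^2 - 2x - y - 1 → -2x - y - 1
  leading term x: no divisor's leading term divides it; move -2x to the remainder.
  leading term y: subtract (-2)·f_1 from -y - 1 → -1
  leading term 1: no divisor's leading term divides it; move -1 to the remainder.
  remainder -2x - 1 ≠ 0; add h_4 = -2x - 1 to the basis.

The other S-polynomials (S(f_1,f_3), S(f_2,f_3), S(f_1,h_4), S(f_2,h_4), S(f_3,h_4)) all reduce to 0 modulo the current basis, so we have a Gröbner basis.
Inter-reduce: drop elements whose leading term is divisible by another's, tail-reduce, and make monic.
Reduced Gröbner basis: {x - 2, y}.
Label its elements g_1 = x - 2, g_2 = y.

Reduce p = x - 2y - 2 modulo G:
  leading term x: subtract (1)·g_1 from x - 2y - 2 → -2y
  leading term y: subtract (-2)·g_2 from -2y → 0
  normal form = 0.
Since the normal form is 0, p ∈ I.

Ideal membership is decidable via reduction modulo a Gröbner basis.

x - 2y - 2 lies in I (it reduces to 0).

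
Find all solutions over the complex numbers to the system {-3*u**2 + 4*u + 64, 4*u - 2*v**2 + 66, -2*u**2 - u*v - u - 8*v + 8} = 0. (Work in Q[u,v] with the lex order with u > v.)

{(-4, -5)}

Compute a lex Gröbner basis by Buchberger's algorithm.
f_1 = -3*u**2 + 4*u + 64, LT = u**2.
f_2 = 4*u - 2*v**2 + 66, LT = u.
f_3 = -2*u**2 - u*v - u - 8*v + 8, LT = u**2.

S(f_1,f_2): lcm = u**2. S = 1/2*u*v**2 - 107/6*u - 64/3.
  reduce S modulo (f_1, f_2, f_3):
  remainder 1/4*v**4 - 103/6*v**2 + 3275/12 ≠ 0; add h_4 = 1/4*v**4 - 103/6*v**2 + 3275/12 to the basis.

S(f_1,f_3): lcm = u**2. S = -1/2*u*v - 11/6*u - 4*v - 52/3.
  reduce S modulo (f_1, f_2, f_3, h_4):
  remainder -1/4*v**3 - 11/12*v**2 + 17/4*v + 155/12 ≠ 0; add h_5 = -1/4*v**3 - 11/12*v**2 + 17/4*v + 155/12 to the basis.

S(h_4,h_5): lcm = v**4. S = -11/3*v**3 - 155/3*v**2 + 155/3*v + 3275/3.
  reduce S modulo (f_1, f_2, f_3, h_4, h_5):
  remainder -344/9*v**2 - 32/3*v + 8120/9 ≠ 0; add h_6 = -344/9*v**2 - 32/3*v + 8120/9 to the basis.

S(h_4,h_6): lcm = v**4. S = -12/43*v**3 - 5813/129*v**2 + 3275/3.
  reduce S modulo (f_1, f_2, f_3, h_4, h_5, h_6):
  remainder 13952/1849*v + 69760/1849 ≠ 0; add h_7 = 13952/1849*v + 69760/1849 to the basis.

The other S-polynomials (S(f_2,f_3), S(f_1,h_4), S(f_2,h_4), S(f_3,h_4), S(f_1,h_5), S(f_2,h_5), S(f_3,h_5), S(f_1,h_6), S(f_2,h_6), S(f_3,h_6), S(h_5,h_6), S(f_1,h_7), S(f_2,h_7), S(f_3,h_7), S(h_4,h_7), S(h_5,h_7), S(h_6,h_7)) all reduce to 0 modulo the current basis, so we have a Gröbner basis.
Inter-reduce: drop elements whose leading term is divisible by another's, tail-reduce, and make monic.
Reduced Gröbner basis: {u + 4, v + 5}.

Since the basis is lex-ordered, v + 5 is univariate in v. Its roots are {-5}. Back-substituting each root into the other basis elements fixes the other coordinates.
  v = -5: the earlier basis element becomes u + 4 = 0, giving u = -4 — point (-4, -5).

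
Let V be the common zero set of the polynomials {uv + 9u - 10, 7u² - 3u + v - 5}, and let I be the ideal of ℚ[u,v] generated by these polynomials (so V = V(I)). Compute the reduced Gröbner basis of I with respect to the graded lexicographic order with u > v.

f_1 = uv + 9u - 10, LT = uv.
f_2 = 7u² - 3u + v - 5, LT = u².

S(f_1,f_2): lcm = u²v. S = 9u² + 3/7uv - 1/7v² - 10u + 5/7v.
  leading term u²: subtract (9/7)·f_2 from 9u² + 3/7uv - 1/7v² - 10u + 5/7v → 3/7uv - 1/7v² - 43/7u - 4/7v + 45/7
  leading term uv: subtract (3/7)·f_1 from 3/7uv - 1/7v² - 43/7u - 4/7v + 45/7 → -1/7v² - 10u - 4/7v + 75/7
  leading term v²: no divisor's leading term divides it; move -1/7v² to the remainder.
  leading term u: no divisor's leading term divides it; move -10u to the remainder.
  leading term v: no divisor's leading term divides it; move -4/7v to the remainder.
  leading term 1: no divisor's leading term divides it; move 75/7 to the remainder.
  remainder -1/7v² - 10u - 4/7v + 75/7 ≠ 0; add g_3 = -1/7v² - 10u - 4/7v + 75/7 to the basis.

The other S-polynomials (S(f_1,g_3), S(f_2,g_3)) all reduce to 0 modulo the current basis, so we have a Gröbner basis.

G = {u² - 3/7u + 1/7v - 5/7, uv + 9u - 10, v² + 70u + 4v - 75}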